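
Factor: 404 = 2^2*101^1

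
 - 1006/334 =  - 503/167= - 3.01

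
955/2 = 477 + 1/2  =  477.50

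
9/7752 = 3/2584 = 0.00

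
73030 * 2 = 146060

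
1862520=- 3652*( - 510)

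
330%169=161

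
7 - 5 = 2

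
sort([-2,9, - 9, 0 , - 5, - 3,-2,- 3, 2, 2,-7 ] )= [ - 9, - 7, - 5, - 3, - 3, - 2, - 2, 0, 2,2, 9 ] 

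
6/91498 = 3/45749 = 0.00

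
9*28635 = 257715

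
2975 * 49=145775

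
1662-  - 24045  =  25707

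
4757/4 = 4757/4 = 1189.25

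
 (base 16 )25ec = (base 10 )9708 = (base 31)A35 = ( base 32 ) 9fc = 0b10010111101100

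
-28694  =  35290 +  - 63984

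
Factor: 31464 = 2^3*3^2*19^1*23^1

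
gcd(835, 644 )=1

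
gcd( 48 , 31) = 1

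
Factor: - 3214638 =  - 2^1*3^2*7^1*31^1*823^1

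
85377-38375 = 47002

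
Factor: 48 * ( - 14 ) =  - 672 = - 2^5* 3^1*7^1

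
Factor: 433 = 433^1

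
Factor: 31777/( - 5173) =-43/7 = - 7^( - 1)*43^1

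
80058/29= 80058/29 =2760.62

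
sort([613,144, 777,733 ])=[ 144, 613, 733, 777]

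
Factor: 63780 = 2^2*3^1 *5^1 *1063^1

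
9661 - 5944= 3717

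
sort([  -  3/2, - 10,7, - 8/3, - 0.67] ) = [ - 10, - 8/3,-3/2, - 0.67, 7 ]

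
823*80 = 65840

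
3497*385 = 1346345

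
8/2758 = 4/1379= 0.00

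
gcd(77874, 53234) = 2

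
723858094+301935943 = 1025794037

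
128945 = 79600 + 49345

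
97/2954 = 97/2954 = 0.03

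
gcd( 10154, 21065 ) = 1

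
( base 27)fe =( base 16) 1a3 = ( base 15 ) 1ce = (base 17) 17B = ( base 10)419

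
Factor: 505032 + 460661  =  965693 = 229^1*4217^1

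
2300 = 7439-5139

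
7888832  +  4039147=11927979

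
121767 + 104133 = 225900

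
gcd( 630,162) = 18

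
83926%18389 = 10370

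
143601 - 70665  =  72936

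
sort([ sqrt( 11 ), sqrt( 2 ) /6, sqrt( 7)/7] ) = [sqrt( 2 )/6,  sqrt( 7 ) /7,sqrt( 11 ) ]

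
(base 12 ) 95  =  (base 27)45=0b1110001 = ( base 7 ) 221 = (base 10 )113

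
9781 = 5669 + 4112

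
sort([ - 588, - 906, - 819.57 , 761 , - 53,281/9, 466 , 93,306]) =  [ - 906, - 819.57,-588,-53,281/9,93,306,466,  761]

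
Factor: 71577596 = 2^2*17894399^1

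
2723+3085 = 5808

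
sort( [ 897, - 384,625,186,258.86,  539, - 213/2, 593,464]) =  [ - 384, - 213/2,186, 258.86, 464,539,593,625,897 ] 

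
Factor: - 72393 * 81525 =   -  5901839325 = - 3^2*5^2*59^1*409^1*1087^1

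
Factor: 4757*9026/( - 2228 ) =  - 21468341/1114 = - 2^( - 1)*67^1*71^1*557^( - 1) *4513^1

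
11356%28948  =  11356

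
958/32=29 + 15/16 = 29.94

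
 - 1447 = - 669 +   -  778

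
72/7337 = 72/7337 =0.01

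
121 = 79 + 42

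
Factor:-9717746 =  - 2^1 * 991^1 * 4903^1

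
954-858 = 96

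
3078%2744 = 334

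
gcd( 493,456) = 1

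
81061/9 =81061/9 = 9006.78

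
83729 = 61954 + 21775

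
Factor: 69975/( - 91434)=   -  75/98 = -2^ ( - 1)*3^1*5^2 *7^ (-2)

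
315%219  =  96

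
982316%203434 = 168580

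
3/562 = 3/562 = 0.01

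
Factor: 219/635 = 3^1* 5^( - 1) * 73^1*127^ ( - 1 )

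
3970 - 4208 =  - 238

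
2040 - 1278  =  762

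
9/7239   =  3/2413 = 0.00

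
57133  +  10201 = 67334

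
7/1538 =7/1538  =  0.00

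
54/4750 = 27/2375 = 0.01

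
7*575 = 4025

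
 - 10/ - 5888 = 5/2944=0.00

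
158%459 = 158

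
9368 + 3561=12929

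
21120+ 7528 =28648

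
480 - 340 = 140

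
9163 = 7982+1181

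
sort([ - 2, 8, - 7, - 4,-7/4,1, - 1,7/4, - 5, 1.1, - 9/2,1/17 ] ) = [ - 7, - 5, - 9/2, - 4, - 2 ,-7/4 , - 1, 1/17, 1,1.1,7/4, 8] 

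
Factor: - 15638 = -2^1*7^1*1117^1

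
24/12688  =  3/1586 =0.00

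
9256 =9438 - 182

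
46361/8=5795 + 1/8 = 5795.12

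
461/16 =28+13/16  =  28.81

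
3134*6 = 18804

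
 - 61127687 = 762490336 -823618023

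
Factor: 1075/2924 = 25/68= 2^(-2) * 5^2*17^( - 1)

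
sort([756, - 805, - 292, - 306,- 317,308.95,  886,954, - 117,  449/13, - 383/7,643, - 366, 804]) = [ - 805,-366, - 317, - 306,-292, - 117  , - 383/7, 449/13, 308.95, 643,756, 804,886,954] 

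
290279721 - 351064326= - 60784605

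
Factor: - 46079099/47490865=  - 5^(  -  1 )*11^2* 163^(-1)*58271^( - 1 )*380819^1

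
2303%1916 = 387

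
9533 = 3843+5690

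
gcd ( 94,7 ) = 1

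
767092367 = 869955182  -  102862815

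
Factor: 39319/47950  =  41/50 = 2^( - 1 )*5^( - 2 )*41^1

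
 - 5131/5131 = -1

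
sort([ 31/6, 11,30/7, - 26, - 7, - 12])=[-26, - 12,-7,30/7,31/6, 11]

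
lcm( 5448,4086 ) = 16344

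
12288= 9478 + 2810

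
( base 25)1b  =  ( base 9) 40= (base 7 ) 51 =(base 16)24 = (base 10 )36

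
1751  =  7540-5789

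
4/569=4/569 = 0.01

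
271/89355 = 271/89355 = 0.00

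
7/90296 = 7/90296 = 0.00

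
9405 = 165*57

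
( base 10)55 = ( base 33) 1m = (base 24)27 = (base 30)1p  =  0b110111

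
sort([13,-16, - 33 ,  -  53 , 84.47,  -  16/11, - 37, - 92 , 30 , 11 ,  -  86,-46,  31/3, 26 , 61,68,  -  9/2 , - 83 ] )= [ - 92,- 86,- 83 , - 53,- 46 , - 37, - 33, - 16, - 9/2, - 16/11,31/3, 11, 13, 26,30  ,  61, 68,84.47 ]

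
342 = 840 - 498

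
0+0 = 0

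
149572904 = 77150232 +72422672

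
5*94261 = 471305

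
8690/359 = 24+74/359 = 24.21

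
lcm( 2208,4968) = 19872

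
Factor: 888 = 2^3*  3^1*37^1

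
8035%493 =147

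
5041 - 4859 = 182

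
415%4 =3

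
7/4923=7/4923=0.00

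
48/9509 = 48/9509 = 0.01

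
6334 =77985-71651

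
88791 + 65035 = 153826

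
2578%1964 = 614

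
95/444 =95/444 = 0.21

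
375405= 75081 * 5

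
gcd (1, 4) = 1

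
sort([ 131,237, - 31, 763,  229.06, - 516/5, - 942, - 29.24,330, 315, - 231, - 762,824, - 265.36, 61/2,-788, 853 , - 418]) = [ - 942, - 788, - 762, - 418, - 265.36,-231, - 516/5, - 31, - 29.24, 61/2, 131, 229.06, 237,315,330 , 763, 824, 853 ] 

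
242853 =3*80951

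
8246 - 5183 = 3063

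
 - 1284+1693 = 409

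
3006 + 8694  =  11700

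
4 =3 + 1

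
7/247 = 7/247= 0.03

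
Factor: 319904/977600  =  769/2350 = 2^( - 1) * 5^( - 2) * 47^( - 1) * 769^1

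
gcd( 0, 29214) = 29214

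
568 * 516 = 293088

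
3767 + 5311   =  9078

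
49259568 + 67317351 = 116576919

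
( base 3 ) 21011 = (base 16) c1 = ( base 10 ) 193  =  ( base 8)301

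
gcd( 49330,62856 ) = 2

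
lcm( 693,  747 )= 57519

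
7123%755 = 328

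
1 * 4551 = 4551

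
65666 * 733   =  48133178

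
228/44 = 5 + 2/11 = 5.18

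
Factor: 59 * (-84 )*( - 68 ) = 337008 = 2^4*3^1*7^1*17^1*59^1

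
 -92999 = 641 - 93640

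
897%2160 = 897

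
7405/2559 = 7405/2559  =  2.89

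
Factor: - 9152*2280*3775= - 2^9*3^1*5^3*11^1 * 13^1*19^1*151^1 =- 78771264000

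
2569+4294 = 6863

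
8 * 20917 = 167336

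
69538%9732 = 1414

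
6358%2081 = 115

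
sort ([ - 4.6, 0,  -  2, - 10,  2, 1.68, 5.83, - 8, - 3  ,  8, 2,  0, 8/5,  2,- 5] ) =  [ - 10,  -  8,- 5, - 4.6, - 3, - 2,0,0, 8/5,1.68,2,2,  2 , 5.83,8 ]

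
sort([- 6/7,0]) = [-6/7,0]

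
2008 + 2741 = 4749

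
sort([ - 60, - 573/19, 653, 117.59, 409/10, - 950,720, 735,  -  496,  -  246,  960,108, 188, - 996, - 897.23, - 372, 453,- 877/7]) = [  -  996,-950, - 897.23, - 496, - 372, - 246,- 877/7, - 60,  -  573/19, 409/10,108 , 117.59, 188,  453, 653, 720, 735,960]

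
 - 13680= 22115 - 35795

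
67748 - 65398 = 2350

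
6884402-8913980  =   - 2029578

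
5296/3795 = 5296/3795  =  1.40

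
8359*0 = 0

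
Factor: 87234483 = 3^1*7^1 * 281^1 *14783^1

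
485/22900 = 97/4580  =  0.02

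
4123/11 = 374 + 9/11 = 374.82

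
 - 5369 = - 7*767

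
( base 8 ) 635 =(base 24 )h5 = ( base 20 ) 10d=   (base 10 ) 413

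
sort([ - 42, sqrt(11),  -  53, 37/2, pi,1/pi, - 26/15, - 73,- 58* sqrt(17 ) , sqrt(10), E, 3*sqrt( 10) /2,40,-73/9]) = [ - 58 * sqrt(17),-73,-53, - 42,- 73/9,  -  26/15, 1/pi, E, pi, sqrt(10), sqrt( 11),3 *sqrt ( 10 )/2,37/2, 40]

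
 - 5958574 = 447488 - 6406062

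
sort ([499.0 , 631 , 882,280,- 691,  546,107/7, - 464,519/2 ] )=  [ - 691,-464 , 107/7, 519/2, 280, 499.0, 546 , 631, 882 ] 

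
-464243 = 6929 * ( - 67)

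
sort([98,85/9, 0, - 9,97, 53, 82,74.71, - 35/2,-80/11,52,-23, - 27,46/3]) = [-27, - 23,  -  35/2, - 9, - 80/11,0,85/9,46/3,52 , 53, 74.71, 82,97,98]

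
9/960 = 3/320 = 0.01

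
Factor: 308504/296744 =757^( - 1)*787^1=787/757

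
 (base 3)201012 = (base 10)518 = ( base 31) gm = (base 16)206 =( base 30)h8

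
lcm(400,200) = 400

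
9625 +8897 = 18522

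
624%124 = 4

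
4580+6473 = 11053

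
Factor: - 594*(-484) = 287496 = 2^3 * 3^3 * 11^3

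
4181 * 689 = 2880709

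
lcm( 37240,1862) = 37240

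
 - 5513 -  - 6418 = 905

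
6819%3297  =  225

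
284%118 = 48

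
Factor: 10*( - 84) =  - 2^3 * 3^1*5^1 * 7^1 = - 840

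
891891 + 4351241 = 5243132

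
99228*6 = 595368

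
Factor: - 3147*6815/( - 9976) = 739545/344 = 2^( -3 )*3^1*5^1*43^( - 1)*47^1*1049^1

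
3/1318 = 3/1318 = 0.00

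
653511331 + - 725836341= - 72325010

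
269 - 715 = -446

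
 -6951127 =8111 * (  -  857)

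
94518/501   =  188+ 110/167 =188.66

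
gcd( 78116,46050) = 2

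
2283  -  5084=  - 2801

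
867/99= 289/33 = 8.76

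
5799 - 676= 5123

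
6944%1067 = 542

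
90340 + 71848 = 162188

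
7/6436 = 7/6436 = 0.00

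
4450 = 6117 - 1667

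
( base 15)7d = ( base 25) 4i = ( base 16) 76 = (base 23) 53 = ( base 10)118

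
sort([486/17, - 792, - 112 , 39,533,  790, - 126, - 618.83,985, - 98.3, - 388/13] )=[ - 792, - 618.83, - 126,-112, - 98.3, - 388/13,486/17,39, 533,790, 985]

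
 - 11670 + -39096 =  - 50766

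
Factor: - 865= - 5^1* 173^1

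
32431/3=10810 + 1/3  =  10810.33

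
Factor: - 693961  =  - 693961^1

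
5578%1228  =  666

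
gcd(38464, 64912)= 16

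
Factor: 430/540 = 43/54 = 2^(- 1 )*3^( - 3 )*43^1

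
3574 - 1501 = 2073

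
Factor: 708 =2^2*3^1*59^1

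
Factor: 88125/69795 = 125/99 =3^( - 2)*5^3*11^(-1)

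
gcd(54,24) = 6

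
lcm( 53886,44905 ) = 269430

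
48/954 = 8/159  =  0.05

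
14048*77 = 1081696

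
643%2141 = 643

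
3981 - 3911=70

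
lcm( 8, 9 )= 72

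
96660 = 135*716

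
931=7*133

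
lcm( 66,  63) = 1386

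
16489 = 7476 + 9013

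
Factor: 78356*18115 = 2^2*5^1*19^1*1031^1*3623^1 = 1419418940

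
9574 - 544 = 9030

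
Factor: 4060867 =4060867^1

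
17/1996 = 17/1996 = 0.01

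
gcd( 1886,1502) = 2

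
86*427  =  36722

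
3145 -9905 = - 6760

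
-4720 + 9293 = 4573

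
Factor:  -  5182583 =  - 7^2*105767^1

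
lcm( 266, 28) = 532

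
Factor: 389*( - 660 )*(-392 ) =100642080=2^5*3^1 * 5^1*7^2*11^1*389^1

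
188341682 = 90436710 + 97904972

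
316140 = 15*21076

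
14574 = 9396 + 5178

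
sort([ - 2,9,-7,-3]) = [ - 7,-3, - 2,9]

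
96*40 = 3840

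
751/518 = 751/518= 1.45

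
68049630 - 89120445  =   - 21070815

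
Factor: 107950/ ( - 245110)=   -85/193 = - 5^1*17^1*193^( - 1)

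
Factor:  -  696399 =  - 3^1*11^1*47^1*449^1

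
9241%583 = 496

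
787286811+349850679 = 1137137490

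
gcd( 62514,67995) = 9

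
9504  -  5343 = 4161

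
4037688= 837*4824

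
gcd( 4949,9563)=1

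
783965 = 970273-186308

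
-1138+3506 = 2368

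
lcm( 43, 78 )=3354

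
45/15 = 3=3.00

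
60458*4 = 241832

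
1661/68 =24 +29/68=24.43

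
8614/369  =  23+127/369 = 23.34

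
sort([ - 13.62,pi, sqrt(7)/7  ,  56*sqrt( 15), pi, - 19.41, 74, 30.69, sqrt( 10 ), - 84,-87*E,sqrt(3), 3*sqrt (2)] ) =[  -  87 * E, - 84, - 19.41, - 13.62 , sqrt(7)/7, sqrt( 3),  pi, pi , sqrt(10 ), 3*sqrt (2), 30.69 , 74, 56*sqrt( 15 )]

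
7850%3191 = 1468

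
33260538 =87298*381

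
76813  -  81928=- 5115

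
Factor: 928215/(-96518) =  - 2^( - 1 )*3^2*5^1*20627^1*48259^ ( - 1 )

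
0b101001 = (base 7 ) 56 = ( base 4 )221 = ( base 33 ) 18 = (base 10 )41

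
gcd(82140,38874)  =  6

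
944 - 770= 174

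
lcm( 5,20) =20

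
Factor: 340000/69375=2^5*3^(  -  1 )*17^1*37^(-1 ) = 544/111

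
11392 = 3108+8284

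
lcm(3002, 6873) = 261174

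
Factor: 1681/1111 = 11^( - 1)*41^2*101^( - 1) 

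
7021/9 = 7021/9  =  780.11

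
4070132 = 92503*44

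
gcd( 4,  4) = 4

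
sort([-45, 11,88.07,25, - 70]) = [ - 70, - 45 , 11, 25, 88.07]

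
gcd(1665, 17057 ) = 37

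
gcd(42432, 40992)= 96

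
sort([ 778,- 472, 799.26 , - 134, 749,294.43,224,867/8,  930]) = [-472, - 134,867/8,  224, 294.43,749,  778, 799.26 , 930]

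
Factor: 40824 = 2^3*3^6*7^1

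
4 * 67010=268040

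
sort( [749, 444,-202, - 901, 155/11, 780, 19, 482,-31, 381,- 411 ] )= [ - 901, - 411, - 202, - 31, 155/11, 19, 381,444, 482, 749, 780 ]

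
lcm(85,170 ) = 170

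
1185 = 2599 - 1414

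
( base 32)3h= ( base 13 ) 89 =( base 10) 113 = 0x71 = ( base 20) 5D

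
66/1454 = 33/727 = 0.05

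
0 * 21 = 0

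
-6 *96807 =-580842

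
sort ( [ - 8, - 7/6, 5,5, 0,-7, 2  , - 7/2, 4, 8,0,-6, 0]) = [ - 8, - 7,-6,- 7/2, - 7/6, 0,0,  0,2,4 , 5,5,8 ]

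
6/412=3/206= 0.01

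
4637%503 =110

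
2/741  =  2/741= 0.00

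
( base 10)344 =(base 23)em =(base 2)101011000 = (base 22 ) FE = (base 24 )E8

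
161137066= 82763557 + 78373509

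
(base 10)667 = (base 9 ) 821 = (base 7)1642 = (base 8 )1233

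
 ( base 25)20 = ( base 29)1l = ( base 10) 50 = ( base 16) 32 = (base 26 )1o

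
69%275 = 69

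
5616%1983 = 1650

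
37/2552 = 37/2552=0.01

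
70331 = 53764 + 16567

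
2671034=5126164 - 2455130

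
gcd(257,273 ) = 1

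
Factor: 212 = 2^2 * 53^1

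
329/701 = 329/701 = 0.47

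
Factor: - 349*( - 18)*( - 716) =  - 2^3*3^2*179^1 *349^1=- 4497912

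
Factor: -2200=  - 2^3*5^2 *11^1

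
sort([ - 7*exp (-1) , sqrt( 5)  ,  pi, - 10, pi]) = [ - 10 , - 7*exp( - 1),  sqrt( 5),pi,pi]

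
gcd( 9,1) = 1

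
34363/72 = 477+ 19/72 = 477.26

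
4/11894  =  2/5947 = 0.00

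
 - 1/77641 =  - 1/77641 = -0.00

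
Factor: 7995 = 3^1*5^1*13^1 * 41^1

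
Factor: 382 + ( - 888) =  - 2^1*11^1*  23^1 = -506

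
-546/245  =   -3+27/35= -2.23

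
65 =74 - 9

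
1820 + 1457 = 3277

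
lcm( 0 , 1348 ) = 0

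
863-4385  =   - 3522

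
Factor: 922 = 2^1*461^1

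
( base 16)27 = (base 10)39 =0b100111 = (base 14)2B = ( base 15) 29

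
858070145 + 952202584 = 1810272729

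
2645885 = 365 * 7249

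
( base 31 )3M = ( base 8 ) 163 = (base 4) 1303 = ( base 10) 115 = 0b1110011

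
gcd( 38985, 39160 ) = 5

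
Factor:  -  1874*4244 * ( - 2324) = 2^5*7^1*83^1*937^1*1061^1 = 18483366944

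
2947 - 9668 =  - 6721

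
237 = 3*79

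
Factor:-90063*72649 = -3^2*10007^1*72649^1 = -6542986887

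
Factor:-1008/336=-3^1 = - 3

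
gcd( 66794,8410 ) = 2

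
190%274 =190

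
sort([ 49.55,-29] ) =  [ - 29,49.55]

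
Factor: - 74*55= - 2^1*5^1*11^1*37^1 = - 4070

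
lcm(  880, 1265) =20240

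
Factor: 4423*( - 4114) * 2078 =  - 2^2*11^2*17^1*1039^1 * 4423^1 = - 37811749316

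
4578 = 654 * 7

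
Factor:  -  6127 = - 11^1*557^1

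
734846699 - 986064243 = - 251217544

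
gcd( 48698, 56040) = 2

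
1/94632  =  1/94632 = 0.00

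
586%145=6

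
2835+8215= 11050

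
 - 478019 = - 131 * 3649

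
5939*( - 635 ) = - 3771265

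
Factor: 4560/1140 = 2^2 =4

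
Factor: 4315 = 5^1*863^1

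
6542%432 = 62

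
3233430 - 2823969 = 409461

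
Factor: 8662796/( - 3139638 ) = -2^1* 3^( - 1 ) * 23^(-1 )*1307^1*1657^1*22751^(-1 )=-4331398/1569819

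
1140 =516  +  624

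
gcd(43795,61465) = 95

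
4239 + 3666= 7905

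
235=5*47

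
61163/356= 61163/356 = 171.81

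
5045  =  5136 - 91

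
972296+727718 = 1700014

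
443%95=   63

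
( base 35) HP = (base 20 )1B0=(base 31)K0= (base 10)620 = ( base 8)1154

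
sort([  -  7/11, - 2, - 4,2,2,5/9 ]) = [  -  4, - 2, - 7/11,5/9,2,2] 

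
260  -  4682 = -4422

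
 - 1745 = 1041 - 2786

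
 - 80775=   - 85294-  -  4519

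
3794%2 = 0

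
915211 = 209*4379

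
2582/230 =1291/115 = 11.23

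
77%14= 7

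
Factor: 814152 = 2^3*3^1*33923^1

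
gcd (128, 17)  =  1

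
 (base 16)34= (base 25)22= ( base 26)20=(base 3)1221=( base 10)52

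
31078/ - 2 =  - 15539 + 0/1 = - 15539.00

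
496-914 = - 418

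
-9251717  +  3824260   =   - 5427457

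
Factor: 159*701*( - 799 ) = -3^1*17^1*47^1*53^1*701^1 = - 89055741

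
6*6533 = 39198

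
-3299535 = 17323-3316858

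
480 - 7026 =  - 6546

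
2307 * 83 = 191481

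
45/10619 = 45/10619 = 0.00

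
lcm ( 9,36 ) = 36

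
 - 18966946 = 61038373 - 80005319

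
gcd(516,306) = 6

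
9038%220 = 18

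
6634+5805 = 12439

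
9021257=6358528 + 2662729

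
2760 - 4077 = -1317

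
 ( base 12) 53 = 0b111111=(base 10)63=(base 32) 1V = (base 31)21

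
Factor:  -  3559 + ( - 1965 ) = -2^2*1381^1 = - 5524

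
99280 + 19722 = 119002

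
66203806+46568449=112772255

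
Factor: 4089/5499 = 3^( - 1 )*13^ ( - 1 ) *29^1 = 29/39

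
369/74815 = 369/74815 =0.00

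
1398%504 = 390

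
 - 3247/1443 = -3247/1443 =-2.25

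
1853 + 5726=7579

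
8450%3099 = 2252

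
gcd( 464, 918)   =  2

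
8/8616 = 1/1077 = 0.00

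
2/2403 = 2/2403 = 0.00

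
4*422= 1688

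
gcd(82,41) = 41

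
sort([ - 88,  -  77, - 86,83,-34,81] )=[ - 88, - 86, - 77, - 34, 81,83]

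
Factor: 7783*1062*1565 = 2^1 * 3^2*5^1*43^1* 59^1 * 181^1*313^1 = 12935579490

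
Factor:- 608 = - 2^5 * 19^1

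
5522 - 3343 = 2179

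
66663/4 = 16665 +3/4 = 16665.75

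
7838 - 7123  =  715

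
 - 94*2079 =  - 195426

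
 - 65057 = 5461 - 70518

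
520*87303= 45397560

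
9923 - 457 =9466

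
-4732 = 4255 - 8987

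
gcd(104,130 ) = 26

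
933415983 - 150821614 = 782594369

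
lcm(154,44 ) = 308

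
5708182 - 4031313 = 1676869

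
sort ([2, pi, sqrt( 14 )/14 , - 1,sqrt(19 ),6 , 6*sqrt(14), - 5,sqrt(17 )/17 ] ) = [ -5, - 1,  sqrt( 17)/17, sqrt(14 )/14,2,pi, sqrt(19),6, 6*sqrt(14)]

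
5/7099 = 5/7099 = 0.00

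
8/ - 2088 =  - 1 + 260/261=-0.00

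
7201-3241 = 3960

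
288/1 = 288 = 288.00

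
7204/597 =7204/597   =  12.07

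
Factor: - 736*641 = - 471776 =- 2^5*23^1*641^1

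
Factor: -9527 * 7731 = -3^2*7^1*859^1*1361^1  =  - 73653237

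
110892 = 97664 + 13228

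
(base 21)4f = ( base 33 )30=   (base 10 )99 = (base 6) 243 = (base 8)143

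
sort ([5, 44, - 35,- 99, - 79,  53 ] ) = [ - 99,  -  79 ,  -  35, 5 , 44,53] 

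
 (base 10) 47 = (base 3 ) 1202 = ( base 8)57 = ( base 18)2b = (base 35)1c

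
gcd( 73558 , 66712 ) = 2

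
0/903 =0 = 0.00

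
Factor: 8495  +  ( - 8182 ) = 313^1=313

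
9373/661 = 9373/661 = 14.18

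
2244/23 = 97 + 13/23 = 97.57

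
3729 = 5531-1802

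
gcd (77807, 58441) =1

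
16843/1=16843 = 16843.00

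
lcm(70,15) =210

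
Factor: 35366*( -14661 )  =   - 2^1*3^4*181^1*17683^1= - 518500926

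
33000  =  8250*4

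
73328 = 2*36664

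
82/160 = 41/80 = 0.51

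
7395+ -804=6591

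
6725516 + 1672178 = 8397694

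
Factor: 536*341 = 182776  =  2^3*11^1*31^1*67^1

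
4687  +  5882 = 10569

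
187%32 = 27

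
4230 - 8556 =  - 4326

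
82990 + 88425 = 171415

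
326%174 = 152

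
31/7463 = 31/7463 = 0.00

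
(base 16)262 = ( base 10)610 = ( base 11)505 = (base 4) 21202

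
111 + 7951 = 8062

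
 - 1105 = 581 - 1686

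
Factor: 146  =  2^1 *73^1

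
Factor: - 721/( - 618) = 7/6 = 2^(- 1) * 3^( - 1)*7^1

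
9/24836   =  9/24836= 0.00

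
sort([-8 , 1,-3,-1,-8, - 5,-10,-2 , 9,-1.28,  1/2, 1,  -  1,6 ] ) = [ - 10 , - 8, -8,-5, - 3 ,-2,  -  1.28, - 1, -1,1/2, 1,1, 6,9 ]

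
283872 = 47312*6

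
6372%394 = 68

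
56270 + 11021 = 67291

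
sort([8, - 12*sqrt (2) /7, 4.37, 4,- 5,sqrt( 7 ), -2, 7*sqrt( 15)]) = [ - 5, - 12*sqrt( 2 )/7, - 2, sqrt( 7 ),4, 4.37 , 8,7*sqrt( 15) ] 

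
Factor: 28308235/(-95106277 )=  - 5^1*7^ ( - 1)*439^(-1) *30949^(  -  1 )*5661647^1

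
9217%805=362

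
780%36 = 24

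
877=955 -78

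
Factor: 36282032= 2^4 * 809^1*2803^1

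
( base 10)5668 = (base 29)6LD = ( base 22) BFE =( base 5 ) 140133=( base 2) 1011000100100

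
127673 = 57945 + 69728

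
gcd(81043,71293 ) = 1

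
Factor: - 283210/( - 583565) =2^1*223^1*919^(-1 )= 446/919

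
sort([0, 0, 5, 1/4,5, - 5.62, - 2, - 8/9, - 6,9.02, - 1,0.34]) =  [ - 6, - 5.62, - 2, - 1, - 8/9 , 0,0,1/4,0.34,5,5,9.02] 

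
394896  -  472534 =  - 77638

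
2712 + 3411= 6123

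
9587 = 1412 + 8175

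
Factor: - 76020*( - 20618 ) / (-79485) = -2^3*13^2*61^1*181^1*757^( - 1 ) = - 14927432/757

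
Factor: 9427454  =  2^1 *4713727^1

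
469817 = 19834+449983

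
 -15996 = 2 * ( - 7998) 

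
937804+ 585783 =1523587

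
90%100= 90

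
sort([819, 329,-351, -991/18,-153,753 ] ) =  [ - 351,-153, -991/18,329,753,  819]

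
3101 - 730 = 2371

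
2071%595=286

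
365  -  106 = 259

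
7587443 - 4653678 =2933765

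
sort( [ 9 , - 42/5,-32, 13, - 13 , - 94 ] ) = [ - 94, - 32, - 13, -42/5,9, 13]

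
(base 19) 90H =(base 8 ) 6302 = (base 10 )3266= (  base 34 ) 2s2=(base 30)3iq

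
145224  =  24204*6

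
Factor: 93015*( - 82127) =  - 3^3  *5^1*13^1 * 17^1*53^1*4831^1 = - 7639042905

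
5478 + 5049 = 10527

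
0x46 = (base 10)70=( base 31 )28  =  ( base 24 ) 2m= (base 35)20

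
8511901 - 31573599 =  - 23061698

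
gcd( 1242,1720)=2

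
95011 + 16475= 111486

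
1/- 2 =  - 1 + 1/2 = - 0.50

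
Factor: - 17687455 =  - 5^1 * 3537491^1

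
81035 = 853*95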